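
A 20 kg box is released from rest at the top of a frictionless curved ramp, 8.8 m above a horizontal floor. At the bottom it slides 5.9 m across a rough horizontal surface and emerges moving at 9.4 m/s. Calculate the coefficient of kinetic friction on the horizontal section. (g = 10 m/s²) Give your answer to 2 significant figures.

Energy bookkeeping (friction removes W_f = μ_k N d):
mgh = ½mv² + μ_k m g d
mgh = 1760.0 J; ½mv² = 883.60 J
W_f = 1760.0 − 883.60 = 876.4 J
μ_k = W_f/(mg·d) = 876.4/(200.0 × 5.9) = 0.7427

μ_k = 0.74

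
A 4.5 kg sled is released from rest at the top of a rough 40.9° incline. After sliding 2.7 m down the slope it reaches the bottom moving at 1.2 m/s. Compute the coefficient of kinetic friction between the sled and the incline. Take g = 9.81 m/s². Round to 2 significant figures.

mgh = ½mv² + μ_k (mg cosθ) L, with h = L sinθ
mgL sinθ = 78.040 J; ½mv² = 3.2400 J
W_f = 78.040 − 3.2400 = 74.80 J
μ_k = W_f/(mg cosθ · L) = 74.80/(33.37 × 2.7) = 0.8303

μ_k = 0.83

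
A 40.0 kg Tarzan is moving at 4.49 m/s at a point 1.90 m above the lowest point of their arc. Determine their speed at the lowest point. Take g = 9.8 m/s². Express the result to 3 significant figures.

Mechanical energy is conserved (no friction): ½mv₀² + mgh = ½mv²
The mass cancels from both sides.
v² = v₀² + 2gh = (4.49)² + 2(9.8)(1.90) = 57.400
v = √57.400 = 7.576 m/s

v = 7.58 m/s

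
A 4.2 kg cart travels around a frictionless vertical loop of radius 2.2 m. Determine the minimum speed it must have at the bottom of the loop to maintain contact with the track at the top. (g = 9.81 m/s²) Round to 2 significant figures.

v = 10 m/s

At the top: mg = mv_top²/r ⇒ v_top² = gr = 21.58 m²/s²
Energy from bottom to top (height 2r): ½mv_bot² = ½mv_top² + mg(2r)
v_bot² = gr + 4gr = 5gr = 107.9
v_bot = √(5gr) = 10.39 m/s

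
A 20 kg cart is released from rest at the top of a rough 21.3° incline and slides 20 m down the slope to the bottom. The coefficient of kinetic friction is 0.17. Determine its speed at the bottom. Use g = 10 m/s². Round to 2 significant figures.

v = 9.1 m/s

Taking the bottom as reference, mgh = ½mv² + μ_k N L with h = L sinθ, N = mg cosθ:
mgh = mgL sinθ = (20)(10)(20)sin21.3° = 1453.0 J
W_f = μ_k mg cosθ · L = (0.17)(20)(10)cos21.3°·20 = 633.6 J
½mv² = 1453.0 − 633.6 = 819.45 J
v = √(2 × 819.45/20) = 9.052 m/s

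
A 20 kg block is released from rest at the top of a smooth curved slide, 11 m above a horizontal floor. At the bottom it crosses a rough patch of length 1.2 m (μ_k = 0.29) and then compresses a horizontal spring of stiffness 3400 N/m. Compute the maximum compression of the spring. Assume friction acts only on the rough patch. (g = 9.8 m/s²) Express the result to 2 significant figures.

Initial energy: E₁ = mgh = (20)(9.8)(11) = 2156.0 J
Friction removes W_f = μ_k mg d = (0.29)(20)(9.8)(1.2) = 68.21 J
Energy reaching the spring: E = 2156.0 − 68.21 = 2087.8 J
At max compression ½kx² = E ⇒ x = √(2E/k) = √(2 × 2087.8/3400) = 1.108 m

x = 1.1 m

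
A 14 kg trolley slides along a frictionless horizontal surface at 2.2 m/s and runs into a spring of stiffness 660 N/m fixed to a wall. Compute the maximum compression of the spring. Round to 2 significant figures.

x = 0.32 m

All KE is stored as spring PE at maximum compression: ½mv² = ½kx²
x = v√(m/k) = 2.2 × √(14/660) = 0.3204 m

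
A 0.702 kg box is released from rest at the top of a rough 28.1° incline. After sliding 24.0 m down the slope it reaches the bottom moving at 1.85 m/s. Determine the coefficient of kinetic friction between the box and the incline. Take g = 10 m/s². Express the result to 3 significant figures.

The energy dissipated by friction is the PE lost minus the KE gained:
mgL sinθ = 79.356 J; ½mv² = 1.2013 J
W_f = 79.356 − 1.2013 = 78.15 J
μ_k = W_f/(mg cosθ · L) = 78.15/(6.193 × 24.0) = 0.5259

μ_k = 0.526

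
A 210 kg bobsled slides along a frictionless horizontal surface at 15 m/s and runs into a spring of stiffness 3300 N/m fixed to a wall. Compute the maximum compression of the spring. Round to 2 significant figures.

At max compression the bobsled is momentarily at rest: ½mv² = ½kx²
x = v√(m/k) = 15 × √(210/3300) = 3.784 m

x = 3.8 m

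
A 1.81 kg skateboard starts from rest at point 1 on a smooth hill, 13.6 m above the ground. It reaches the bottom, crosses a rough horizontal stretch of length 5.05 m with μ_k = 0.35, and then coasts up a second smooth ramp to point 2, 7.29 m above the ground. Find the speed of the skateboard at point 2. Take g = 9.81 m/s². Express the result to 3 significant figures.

Energy at 1: mgh₁ = (1.81)(9.81)(13.6) = 241.48 J
Friction loss: W_f = μ_k mg d = 31.38 J
At 2: ½mv² + mgh₂ = mgh₁ − W_f
½mv² = 241.48 − 31.38 − 129.44 = 80.657 J
v = √(2 × 80.657/1.81) = 9.441 m/s

v = 9.44 m/s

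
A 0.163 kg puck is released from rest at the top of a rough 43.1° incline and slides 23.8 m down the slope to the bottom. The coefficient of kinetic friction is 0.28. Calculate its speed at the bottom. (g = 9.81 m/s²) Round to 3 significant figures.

Taking the bottom as reference, mgh = ½mv² + μ_k N L with h = L sinθ, N = mg cosθ:
mgh = mgL sinθ = (0.163)(9.81)(23.8)sin43.1° = 26.003 J
W_f = μ_k mg cosθ · L = (0.28)(0.163)(9.81)cos43.1°·23.8 = 7.781 J
½mv² = 26.003 − 7.781 = 18.223 J
v = √(2 × 18.223/0.163) = 14.95 m/s

v = 15.0 m/s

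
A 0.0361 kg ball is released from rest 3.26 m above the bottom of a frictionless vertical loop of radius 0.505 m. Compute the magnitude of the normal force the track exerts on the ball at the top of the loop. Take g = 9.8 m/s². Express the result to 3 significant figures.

N = 2.80 N

Energy from release to top (height 2r): mgh = ½mv_top² + mg(2r)
v_top² = 2g(h − 2r) = 2(9.8)(3.26 − 1.010) = 44.100 m²/s²
At the top, both N and weight point toward the centre: N + mg = mv_top²/r
N = m(v_top²/r − g) = 0.0361(44.100/0.505 − 9.8) = 2.799 N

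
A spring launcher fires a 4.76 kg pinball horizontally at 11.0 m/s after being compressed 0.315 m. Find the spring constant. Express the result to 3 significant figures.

k = 5800 N/m

Spring PE at full compression equals KE at release: ½kx² = ½mv²
k = mv²/x² = (4.76)(11.0)²/(0.315)² = 5805 N/m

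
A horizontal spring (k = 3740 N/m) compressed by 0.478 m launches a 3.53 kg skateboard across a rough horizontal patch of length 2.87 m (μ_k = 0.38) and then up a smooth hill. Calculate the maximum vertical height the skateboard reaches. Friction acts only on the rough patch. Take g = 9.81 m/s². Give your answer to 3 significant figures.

h = 11.2 m

Spring energy: E₀ = ½kx² = ½(3740)(0.478)² = 427.27 J
Friction: W_f = μ_k mg d = (0.38)(3.53)(9.81)(2.87) = 37.77 J
Energy at base of ramp: E = 427.27 − 37.77 = 389.50 J
At max height all remaining energy is PE: mgh = E ⇒ h = E/(mg) = 389.50/(3.53 × 9.81) = 11.25 m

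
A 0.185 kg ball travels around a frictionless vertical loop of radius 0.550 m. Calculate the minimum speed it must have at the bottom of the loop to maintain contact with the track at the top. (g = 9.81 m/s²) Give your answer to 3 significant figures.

At the top: mg = mv_top²/r ⇒ v_top² = gr = 5.396 m²/s²
Energy from bottom to top (height 2r): ½mv_bot² = ½mv_top² + mg(2r)
v_bot² = gr + 4gr = 5gr = 26.98
v_bot = √(5gr) = 5.194 m/s

v = 5.19 m/s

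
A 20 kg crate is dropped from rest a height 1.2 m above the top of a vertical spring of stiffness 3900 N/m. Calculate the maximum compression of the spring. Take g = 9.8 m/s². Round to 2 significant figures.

Take the reference level at the top of the uncompressed spring. At max compression the crate has fallen H + x and is momentarily at rest:
mg(H + x) = ½kx²
½(3900)x² − (20)(9.8)x − (20)(9.8)(1.2) = 0
1950x² − 196.0x − 235.2 = 0
x = [196.0 + √(38416 + 1.8346e+06)]/(2 × 1950) = 0.4012 m

x = 0.40 m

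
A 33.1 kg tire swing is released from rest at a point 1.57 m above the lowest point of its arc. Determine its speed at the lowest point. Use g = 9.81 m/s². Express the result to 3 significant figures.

v = 5.55 m/s

Energy conservation between the two points: mgh = ½mv²
v = √(2gh) = √(2 × 9.81 × 1.57) = √30.803 = 5.550 m/s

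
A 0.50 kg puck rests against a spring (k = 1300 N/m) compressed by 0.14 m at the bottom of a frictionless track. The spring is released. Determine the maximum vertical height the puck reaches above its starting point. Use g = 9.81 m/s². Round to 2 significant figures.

All spring PE becomes gravitational PE at the highest point: ½kx² = mgh
h = kx²/(2mg) = (1300)(0.14)²/(2 × 0.50 × 9.81) = 2.597 m

h = 2.6 m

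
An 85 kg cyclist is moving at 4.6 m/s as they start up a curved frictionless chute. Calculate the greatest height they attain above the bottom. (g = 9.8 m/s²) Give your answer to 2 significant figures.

Setting KE at the bottom equal to PE gained: ½mv² = mgh
h = v²/(2g) = 4.6²/(2 × 9.8) = 1.080 m

h = 1.1 m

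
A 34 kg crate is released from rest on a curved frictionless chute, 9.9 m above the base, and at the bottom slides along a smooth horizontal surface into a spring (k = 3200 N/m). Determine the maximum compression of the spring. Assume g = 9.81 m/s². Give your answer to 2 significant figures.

x = 1.4 m

Gravitational PE at the top equals spring PE at max compression: mgh = ½kx²
x = √(2mgh/k) = √(2 × 34 × 9.81 × 9.9 / 3200) = 1.437 m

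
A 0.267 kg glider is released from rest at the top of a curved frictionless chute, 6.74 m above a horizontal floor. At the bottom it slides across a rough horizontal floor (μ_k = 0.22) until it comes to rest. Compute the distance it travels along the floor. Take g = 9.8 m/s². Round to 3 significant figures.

Applying the work–energy principle:
At rest all PE has been dissipated by friction: mgh = μ_k m g d
d = h/μ_k = 6.74/0.22 = 30.64 m

d = 30.6 m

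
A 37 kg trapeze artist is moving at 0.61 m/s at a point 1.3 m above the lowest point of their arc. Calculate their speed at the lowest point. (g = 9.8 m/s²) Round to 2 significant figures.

Energy conservation between the two points: ½mv₀² + mgh = ½mv²
v² = v₀² + 2gh = (0.61)² + 2(9.8)(1.3) = 25.852
v = √25.852 = 5.084 m/s

v = 5.1 m/s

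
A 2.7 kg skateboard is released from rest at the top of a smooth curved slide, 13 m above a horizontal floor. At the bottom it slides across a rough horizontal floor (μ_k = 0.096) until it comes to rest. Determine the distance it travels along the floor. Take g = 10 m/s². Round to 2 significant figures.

Energy at the top = energy at the end + work done against friction:
At rest all PE has been dissipated by friction: mgh = μ_k m g d
d = h/μ_k = 13/0.096 = 135.4 m

d = 140 m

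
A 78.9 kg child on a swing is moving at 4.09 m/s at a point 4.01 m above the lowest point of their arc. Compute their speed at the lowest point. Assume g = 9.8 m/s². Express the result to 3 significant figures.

Mechanical energy is conserved (no friction): ½mv₀² + mgh = ½mv²
The mass cancels from both sides.
v² = v₀² + 2gh = (4.09)² + 2(9.8)(4.01) = 95.324
v = √95.324 = 9.763 m/s

v = 9.76 m/s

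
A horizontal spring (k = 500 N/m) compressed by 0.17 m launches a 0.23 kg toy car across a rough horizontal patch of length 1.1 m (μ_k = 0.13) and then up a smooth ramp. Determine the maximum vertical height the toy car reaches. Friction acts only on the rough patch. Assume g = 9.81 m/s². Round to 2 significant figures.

Spring energy: E₀ = ½kx² = ½(500)(0.17)² = 7.2250 J
Friction: W_f = μ_k mg d = (0.13)(0.23)(9.81)(1.1) = 0.3227 J
Energy at base of ramp: E = 7.2250 − 0.3227 = 6.9023 J
At max height all remaining energy is PE: mgh = E ⇒ h = E/(mg) = 6.9023/(0.23 × 9.81) = 3.059 m

h = 3.1 m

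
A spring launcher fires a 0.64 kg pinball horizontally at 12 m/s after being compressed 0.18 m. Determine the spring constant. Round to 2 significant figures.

½kx² = ½mv²
k = mv²/x² = (0.64)(12)²/(0.18)² = 2844 N/m

k = 2800 N/m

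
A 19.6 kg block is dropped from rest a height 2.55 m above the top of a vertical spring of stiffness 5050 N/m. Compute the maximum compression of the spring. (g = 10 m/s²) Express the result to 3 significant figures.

Take the reference level at the top of the uncompressed spring. At max compression the block has fallen H + x and is momentarily at rest:
mg(H + x) = ½kx²
½(5050)x² − (19.6)(10)x − (19.6)(10)(2.55) = 0
2525x² − 196.0x − 499.8 = 0
x = [196.0 + √(38416 + 5.0480e+06)]/(2 × 2525) = 0.4854 m

x = 0.485 m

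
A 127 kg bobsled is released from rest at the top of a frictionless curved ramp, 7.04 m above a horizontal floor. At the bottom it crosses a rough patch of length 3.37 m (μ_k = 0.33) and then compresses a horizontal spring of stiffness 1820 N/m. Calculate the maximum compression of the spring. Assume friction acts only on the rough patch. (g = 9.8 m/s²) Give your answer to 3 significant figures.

Initial energy: E₁ = mgh = (127)(9.8)(7.04) = 8762.0 J
Friction removes W_f = μ_k mg d = (0.33)(127)(9.8)(3.37) = 1384 J
Energy reaching the spring: E = 8762.0 − 1384 = 7377.9 J
At max compression ½kx² = E ⇒ x = √(2E/k) = √(2 × 7377.9/1820) = 2.847 m

x = 2.85 m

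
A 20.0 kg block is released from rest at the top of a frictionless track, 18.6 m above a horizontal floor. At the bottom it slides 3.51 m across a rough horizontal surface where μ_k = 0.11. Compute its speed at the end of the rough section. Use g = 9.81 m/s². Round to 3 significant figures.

Energy at the top = energy at the end + work done against friction:
mgh = ½mv² + μ_k m g d
W_f = μ_k mg d = (0.11)(20.0)(9.81)(3.51) = 75.75 J
½mv² = mgh − W_f = 3649.3 − 75.75 = 3573.6 J
v = √(2 × 3573.6/20.0) = 18.90 m/s

v = 18.9 m/s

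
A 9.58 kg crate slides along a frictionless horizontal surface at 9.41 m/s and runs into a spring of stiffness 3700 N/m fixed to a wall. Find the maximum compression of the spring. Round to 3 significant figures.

At max compression the crate is momentarily at rest: ½mv² = ½kx²
x = v√(m/k) = 9.41 × √(9.58/3700) = 0.4788 m

x = 0.479 m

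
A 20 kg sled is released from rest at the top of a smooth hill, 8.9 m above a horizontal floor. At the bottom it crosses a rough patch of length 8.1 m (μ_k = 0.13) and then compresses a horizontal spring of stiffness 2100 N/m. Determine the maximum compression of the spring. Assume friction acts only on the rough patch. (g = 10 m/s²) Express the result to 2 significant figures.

x = 1.2 m

Initial energy: E₁ = mgh = (20)(10)(8.9) = 1780.0 J
Friction removes W_f = μ_k mg d = (0.13)(20)(10)(8.1) = 210.6 J
Energy reaching the spring: E = 1780.0 − 210.6 = 1569.4 J
At max compression ½kx² = E ⇒ x = √(2E/k) = √(2 × 1569.4/2100) = 1.223 m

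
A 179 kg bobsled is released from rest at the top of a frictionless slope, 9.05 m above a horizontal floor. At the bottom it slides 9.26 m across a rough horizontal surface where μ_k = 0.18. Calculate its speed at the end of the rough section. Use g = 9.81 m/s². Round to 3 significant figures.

Energy bookkeeping (friction removes W_f = μ_k N d):
mgh = ½mv² + μ_k m g d
W_f = μ_k mg d = (0.18)(179)(9.81)(9.26) = 2927 J
½mv² = mgh − W_f = 15892 − 2927 = 12965 J
v = √(2 × 12965/179) = 12.04 m/s

v = 12.0 m/s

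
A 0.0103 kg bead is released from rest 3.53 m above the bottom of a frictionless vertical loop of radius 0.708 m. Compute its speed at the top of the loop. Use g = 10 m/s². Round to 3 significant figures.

v = 6.50 m/s

Energy conservation: mgh = ½mv_top² + mg(2r)
v_top² = 2g(h − 2r) = 2(10)(3.53 − 1.416) = 42.28
v_top = 6.502 m/s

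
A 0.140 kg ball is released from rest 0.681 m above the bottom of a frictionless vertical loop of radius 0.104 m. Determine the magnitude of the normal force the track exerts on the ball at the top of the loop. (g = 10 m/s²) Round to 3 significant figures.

N = 11.3 N

Energy from release to top (height 2r): mgh = ½mv_top² + mg(2r)
v_top² = 2g(h − 2r) = 2(10)(0.681 − 0.2080) = 9.4600 m²/s²
At the top, both N and weight point toward the centre: N + mg = mv_top²/r
N = m(v_top²/r − g) = 0.140(9.4600/0.104 − 10) = 11.33 N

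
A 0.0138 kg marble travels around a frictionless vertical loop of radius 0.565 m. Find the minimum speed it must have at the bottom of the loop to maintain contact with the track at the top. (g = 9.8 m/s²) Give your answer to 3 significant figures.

At the top: mg = mv_top²/r ⇒ v_top² = gr = 5.537 m²/s²
Energy from bottom to top (height 2r): ½mv_bot² = ½mv_top² + mg(2r)
v_bot² = gr + 4gr = 5gr = 27.68
v_bot = √(5gr) = 5.262 m/s

v = 5.26 m/s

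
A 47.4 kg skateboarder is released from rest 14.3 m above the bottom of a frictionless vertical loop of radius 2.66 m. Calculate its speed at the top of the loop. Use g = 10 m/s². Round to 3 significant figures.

Energy conservation: mgh = ½mv_top² + mg(2r)
v_top² = 2g(h − 2r) = 2(10)(14.3 − 5.320) = 179.6
v_top = 13.40 m/s

v = 13.4 m/s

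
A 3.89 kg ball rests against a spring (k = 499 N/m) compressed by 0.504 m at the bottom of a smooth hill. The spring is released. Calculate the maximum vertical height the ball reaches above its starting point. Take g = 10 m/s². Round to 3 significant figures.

At maximum height the ball is at rest, so ½kx² = mgh
h = kx²/(2mg) = (499)(0.504)²/(2 × 3.89 × 10) = 1.629 m

h = 1.63 m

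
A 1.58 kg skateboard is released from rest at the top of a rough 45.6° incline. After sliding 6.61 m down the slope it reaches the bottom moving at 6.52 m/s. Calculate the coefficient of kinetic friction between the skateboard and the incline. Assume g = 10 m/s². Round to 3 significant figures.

Energy balance down the incline: mg L sinθ − ½mv² = μ_k (mg cosθ) L
mgL sinθ = 74.618 J; ½mv² = 33.583 J
W_f = 74.618 − 33.583 = 41.03 J
μ_k = W_f/(mg cosθ · L) = 41.03/(11.05 × 6.61) = 0.5616

μ_k = 0.562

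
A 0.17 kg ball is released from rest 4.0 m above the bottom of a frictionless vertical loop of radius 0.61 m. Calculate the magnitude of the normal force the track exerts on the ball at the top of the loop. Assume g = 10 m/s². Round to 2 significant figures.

N = 14 N

Energy from release to top (height 2r): mgh = ½mv_top² + mg(2r)
v_top² = 2g(h − 2r) = 2(10)(4.0 − 1.220) = 55.600 m²/s²
At the top, both N and weight point toward the centre: N + mg = mv_top²/r
N = m(v_top²/r − g) = 0.17(55.600/0.61 − 10) = 13.80 N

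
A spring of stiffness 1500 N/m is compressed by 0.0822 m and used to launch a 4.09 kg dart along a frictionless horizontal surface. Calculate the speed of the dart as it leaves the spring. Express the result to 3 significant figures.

Conservation of energy: ½kx² = ½mv²
v = x√(k/m) = 0.0822 × √(1500/4.09) = 1.574 m/s

v = 1.57 m/s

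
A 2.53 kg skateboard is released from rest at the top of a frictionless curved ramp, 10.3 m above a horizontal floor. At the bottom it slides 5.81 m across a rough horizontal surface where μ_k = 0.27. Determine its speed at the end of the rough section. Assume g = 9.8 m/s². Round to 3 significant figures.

Applying the work–energy principle:
mgh = ½mv² + μ_k m g d
W_f = μ_k mg d = (0.27)(2.53)(9.8)(5.81) = 38.89 J
½mv² = mgh − W_f = 255.38 − 38.89 = 216.48 J
v = √(2 × 216.48/2.53) = 13.08 m/s

v = 13.1 m/s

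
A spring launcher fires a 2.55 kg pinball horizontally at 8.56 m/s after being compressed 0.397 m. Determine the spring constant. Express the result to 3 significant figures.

½kx² = ½mv²
k = mv²/x² = (2.55)(8.56)²/(0.397)² = 1186 N/m

k = 1190 N/m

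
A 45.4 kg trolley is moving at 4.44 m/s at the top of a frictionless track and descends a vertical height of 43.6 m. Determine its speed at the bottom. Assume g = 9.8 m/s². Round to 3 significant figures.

By conservation of mechanical energy, ½mv₀² + mgh = ½mv²
v² = v₀² + 2gh = (4.44)² + 2(9.8)(43.6) = 874.27
v = √874.27 = 29.57 m/s

v = 29.6 m/s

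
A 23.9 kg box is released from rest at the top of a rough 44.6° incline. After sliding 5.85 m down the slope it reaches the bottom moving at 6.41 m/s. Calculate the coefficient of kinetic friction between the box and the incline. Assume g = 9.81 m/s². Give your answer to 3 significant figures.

The energy dissipated by friction is the PE lost minus the KE gained:
mgL sinθ = 963.06 J; ½mv² = 491.00 J
W_f = 963.06 − 491.00 = 472.1 J
μ_k = W_f/(mg cosθ · L) = 472.1/(166.9 × 5.85) = 0.4834

μ_k = 0.483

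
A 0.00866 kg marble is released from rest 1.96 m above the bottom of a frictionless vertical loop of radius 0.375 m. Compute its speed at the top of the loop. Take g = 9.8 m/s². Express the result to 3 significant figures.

v = 4.87 m/s

Energy conservation: mgh = ½mv_top² + mg(2r)
v_top² = 2g(h − 2r) = 2(9.8)(1.96 − 0.7500) = 23.72
v_top = 4.870 m/s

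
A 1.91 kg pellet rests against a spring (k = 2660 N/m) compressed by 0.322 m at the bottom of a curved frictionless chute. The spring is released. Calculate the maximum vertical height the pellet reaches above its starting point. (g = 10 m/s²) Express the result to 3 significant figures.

h = 7.22 m

All spring PE becomes gravitational PE at the highest point: ½kx² = mgh
h = kx²/(2mg) = (2660)(0.322)²/(2 × 1.91 × 10) = 7.220 m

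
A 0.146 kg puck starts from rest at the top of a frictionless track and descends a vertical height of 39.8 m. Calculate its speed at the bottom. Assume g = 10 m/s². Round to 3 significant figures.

Equating total energy at the two states: mgh = ½mv²
The mass cancels from both sides.
v = √(2gh) = √(2 × 10 × 39.8) = √796.00 = 28.21 m/s

v = 28.2 m/s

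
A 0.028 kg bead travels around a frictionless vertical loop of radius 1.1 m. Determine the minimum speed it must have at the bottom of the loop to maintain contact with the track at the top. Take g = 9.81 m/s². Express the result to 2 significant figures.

v = 7.3 m/s

At the top: mg = mv_top²/r ⇒ v_top² = gr = 10.79 m²/s²
Energy from bottom to top (height 2r): ½mv_bot² = ½mv_top² + mg(2r)
v_bot² = gr + 4gr = 5gr = 53.96
v_bot = √(5gr) = 7.345 m/s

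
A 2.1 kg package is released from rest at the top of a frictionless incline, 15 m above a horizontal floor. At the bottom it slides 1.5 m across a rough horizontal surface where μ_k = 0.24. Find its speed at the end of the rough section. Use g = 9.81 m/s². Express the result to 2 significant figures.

v = 17 m/s

Applying the work–energy principle:
mgh = ½mv² + μ_k m g d
W_f = μ_k mg d = (0.24)(2.1)(9.81)(1.5) = 7.416 J
½mv² = mgh − W_f = 309.02 − 7.416 = 301.60 J
v = √(2 × 301.60/2.1) = 16.95 m/s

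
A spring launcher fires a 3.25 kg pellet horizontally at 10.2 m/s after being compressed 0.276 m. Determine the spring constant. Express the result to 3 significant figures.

½kx² = ½mv²
k = mv²/x² = (3.25)(10.2)²/(0.276)² = 4439 N/m

k = 4440 N/m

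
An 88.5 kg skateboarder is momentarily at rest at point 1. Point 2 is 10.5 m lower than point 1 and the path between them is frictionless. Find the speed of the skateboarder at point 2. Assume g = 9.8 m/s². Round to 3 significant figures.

Equating total energy at the two states: mgh = ½mv²
The mass cancels from both sides.
v = √(2gh) = √(2 × 9.8 × 10.5) = √205.80 = 14.35 m/s

v = 14.3 m/s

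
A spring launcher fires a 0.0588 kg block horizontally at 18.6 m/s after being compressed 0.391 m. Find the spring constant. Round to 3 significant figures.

k = 133 N/m

½kx² = ½mv²
k = mv²/x² = (0.0588)(18.6)²/(0.391)² = 133.1 N/m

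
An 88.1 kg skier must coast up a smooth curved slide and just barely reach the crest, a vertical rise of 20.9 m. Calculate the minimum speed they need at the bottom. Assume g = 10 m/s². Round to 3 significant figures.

At the top they are momentarily at rest, so all KE converts to PE: ½mv² = mgh
v = √(2gh) = √(2 × 10 × 20.9) = 20.45 m/s

v = 20.4 m/s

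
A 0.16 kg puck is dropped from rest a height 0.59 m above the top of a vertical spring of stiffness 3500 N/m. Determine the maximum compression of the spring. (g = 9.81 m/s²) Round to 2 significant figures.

x = 0.023 m

Take the reference level at the top of the uncompressed spring. At max compression the puck has fallen H + x and is momentarily at rest:
mg(H + x) = ½kx²
½(3500)x² − (0.16)(9.81)x − (0.16)(9.81)(0.59) = 0
1750x² − 1.570x − 0.9261 = 0
x = [1.570 + √(2.464 + 6482.4)]/(2 × 1750) = 0.02346 m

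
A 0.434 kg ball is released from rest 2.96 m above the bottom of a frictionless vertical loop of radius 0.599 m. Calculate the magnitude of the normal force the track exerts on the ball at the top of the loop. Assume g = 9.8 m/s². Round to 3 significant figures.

N = 20.8 N

Energy from release to top (height 2r): mgh = ½mv_top² + mg(2r)
v_top² = 2g(h − 2r) = 2(9.8)(2.96 − 1.198) = 34.535 m²/s²
At the top, both N and weight point toward the centre: N + mg = mv_top²/r
N = m(v_top²/r − g) = 0.434(34.535/0.599 − 9.8) = 20.77 N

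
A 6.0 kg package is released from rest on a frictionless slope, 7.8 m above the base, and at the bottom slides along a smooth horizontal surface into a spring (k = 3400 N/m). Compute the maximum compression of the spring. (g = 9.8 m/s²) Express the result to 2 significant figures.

Energy conservation (no friction) from release to max compression: mgh = ½kx²
x = √(2mgh/k) = √(2 × 6.0 × 9.8 × 7.8 / 3400) = 0.5194 m

x = 0.52 m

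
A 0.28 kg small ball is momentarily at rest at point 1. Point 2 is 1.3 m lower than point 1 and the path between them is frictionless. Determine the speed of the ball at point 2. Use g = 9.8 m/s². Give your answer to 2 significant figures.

Equating total energy at the two states: mgh = ½mv²
The mass cancels from both sides.
v = √(2gh) = √(2 × 9.8 × 1.3) = √25.480 = 5.048 m/s

v = 5.0 m/s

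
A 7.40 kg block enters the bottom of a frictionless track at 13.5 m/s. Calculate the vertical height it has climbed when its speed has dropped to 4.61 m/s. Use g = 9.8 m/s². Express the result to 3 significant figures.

h = 8.21 m

Energy balance between the two points: ½mv₁² = ½mv₂² + mgh
h = (v₁² − v₂²)/(2g) = (13.5² − 4.61²)/(2 × 9.8) = 8.214 m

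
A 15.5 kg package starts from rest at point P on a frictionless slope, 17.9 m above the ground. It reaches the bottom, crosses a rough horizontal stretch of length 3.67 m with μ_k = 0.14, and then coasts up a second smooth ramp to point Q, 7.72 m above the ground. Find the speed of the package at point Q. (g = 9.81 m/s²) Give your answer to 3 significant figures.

v = 13.8 m/s

Energy at P: mgh₁ = (15.5)(9.81)(17.9) = 2721.8 J
Friction loss: W_f = μ_k mg d = 78.13 J
At Q: ½mv² + mgh₂ = mgh₁ − W_f
½mv² = 2721.8 − 78.13 − 1173.9 = 1469.8 J
v = √(2 × 1469.8/15.5) = 13.77 m/s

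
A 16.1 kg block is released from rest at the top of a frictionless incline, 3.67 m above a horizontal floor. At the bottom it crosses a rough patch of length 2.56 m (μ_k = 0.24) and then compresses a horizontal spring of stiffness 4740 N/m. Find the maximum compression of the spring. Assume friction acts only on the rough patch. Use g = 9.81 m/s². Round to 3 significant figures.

Initial energy: E₁ = mgh = (16.1)(9.81)(3.67) = 579.64 J
Friction removes W_f = μ_k mg d = (0.24)(16.1)(9.81)(2.56) = 97.04 J
Energy reaching the spring: E = 579.64 − 97.04 = 482.60 J
At max compression ½kx² = E ⇒ x = √(2E/k) = √(2 × 482.60/4740) = 0.4513 m

x = 0.451 m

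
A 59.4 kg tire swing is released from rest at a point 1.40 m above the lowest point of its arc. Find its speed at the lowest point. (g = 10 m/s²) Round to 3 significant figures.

v = 5.29 m/s

Energy conservation between the two points: mgh = ½mv²
v = √(2gh) = √(2 × 10 × 1.40) = √28.000 = 5.292 m/s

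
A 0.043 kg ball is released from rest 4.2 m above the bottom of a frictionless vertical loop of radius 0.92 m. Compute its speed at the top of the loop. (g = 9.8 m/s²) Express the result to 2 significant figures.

Energy conservation: mgh = ½mv_top² + mg(2r)
v_top² = 2g(h − 2r) = 2(9.8)(4.2 − 1.840) = 46.26
v_top = 6.801 m/s

v = 6.8 m/s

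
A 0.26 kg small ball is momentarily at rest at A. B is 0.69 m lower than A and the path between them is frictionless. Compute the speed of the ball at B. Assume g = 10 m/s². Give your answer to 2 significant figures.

v = 3.7 m/s

Equating total energy at the two states: mgh = ½mv²
v = √(2gh) = √(2 × 10 × 0.69) = √13.800 = 3.715 m/s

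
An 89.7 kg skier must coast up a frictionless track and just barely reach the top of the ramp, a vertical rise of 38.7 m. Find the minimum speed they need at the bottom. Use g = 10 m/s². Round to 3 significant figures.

At the top they are momentarily at rest, so all KE converts to PE: ½mv² = mgh
v = √(2gh) = √(2 × 10 × 38.7) = 27.82 m/s

v = 27.8 m/s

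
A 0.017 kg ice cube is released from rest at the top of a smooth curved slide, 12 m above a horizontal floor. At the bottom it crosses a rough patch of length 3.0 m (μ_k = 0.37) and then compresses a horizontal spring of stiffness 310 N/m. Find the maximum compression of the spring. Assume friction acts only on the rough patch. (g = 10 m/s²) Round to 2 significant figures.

Initial energy: E₁ = mgh = (0.017)(10)(12) = 2.0400 J
Friction removes W_f = μ_k mg d = (0.37)(0.017)(10)(3.0) = 0.1887 J
Energy reaching the spring: E = 2.0400 − 0.1887 = 1.8513 J
At max compression ½kx² = E ⇒ x = √(2E/k) = √(2 × 1.8513/310) = 0.1093 m

x = 0.11 m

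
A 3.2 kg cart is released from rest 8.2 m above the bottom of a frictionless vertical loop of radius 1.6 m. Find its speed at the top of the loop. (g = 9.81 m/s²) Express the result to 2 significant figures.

Energy conservation: mgh = ½mv_top² + mg(2r)
v_top² = 2g(h − 2r) = 2(9.81)(8.2 − 3.200) = 98.10
v_top = 9.905 m/s

v = 9.9 m/s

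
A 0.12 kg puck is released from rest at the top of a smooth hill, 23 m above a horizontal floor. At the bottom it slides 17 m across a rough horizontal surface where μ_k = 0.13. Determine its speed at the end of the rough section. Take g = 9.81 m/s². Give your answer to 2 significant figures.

v = 20 m/s

Applying the work–energy principle:
mgh = ½mv² + μ_k m g d
W_f = μ_k mg d = (0.13)(0.12)(9.81)(17) = 2.602 J
½mv² = mgh − W_f = 27.076 − 2.602 = 24.474 J
v = √(2 × 24.474/0.12) = 20.20 m/s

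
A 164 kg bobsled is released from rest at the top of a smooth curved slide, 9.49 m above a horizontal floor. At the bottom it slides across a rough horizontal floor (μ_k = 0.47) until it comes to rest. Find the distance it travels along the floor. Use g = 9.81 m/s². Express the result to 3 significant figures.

d = 20.2 m

Applying the work–energy principle:
At rest all PE has been dissipated by friction: mgh = μ_k m g d
d = h/μ_k = 9.49/0.47 = 20.19 m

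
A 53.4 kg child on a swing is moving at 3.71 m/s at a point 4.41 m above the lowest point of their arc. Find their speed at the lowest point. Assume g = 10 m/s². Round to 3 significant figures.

Energy conservation between the two points: ½mv₀² + mgh = ½mv²
The mass cancels from both sides.
v² = v₀² + 2gh = (3.71)² + 2(10)(4.41) = 101.96
v = √101.96 = 10.10 m/s

v = 10.1 m/s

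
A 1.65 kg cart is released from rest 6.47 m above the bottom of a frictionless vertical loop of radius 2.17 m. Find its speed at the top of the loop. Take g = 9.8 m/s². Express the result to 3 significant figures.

v = 6.46 m/s

Energy conservation: mgh = ½mv_top² + mg(2r)
v_top² = 2g(h − 2r) = 2(9.8)(6.47 − 4.340) = 41.75
v_top = 6.461 m/s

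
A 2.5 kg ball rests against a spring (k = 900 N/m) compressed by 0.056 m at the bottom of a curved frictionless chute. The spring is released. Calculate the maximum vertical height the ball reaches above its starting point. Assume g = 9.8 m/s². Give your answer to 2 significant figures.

h = 0.058 m

All spring PE becomes gravitational PE at the highest point: ½kx² = mgh
h = kx²/(2mg) = (900)(0.056)²/(2 × 2.5 × 9.8) = 0.05760 m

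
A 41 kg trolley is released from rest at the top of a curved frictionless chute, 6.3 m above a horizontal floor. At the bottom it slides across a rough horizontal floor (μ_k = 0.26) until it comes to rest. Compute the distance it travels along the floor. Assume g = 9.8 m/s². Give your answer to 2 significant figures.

d = 24 m

Energy bookkeeping (friction removes W_f = μ_k N d):
At rest all PE has been dissipated by friction: mgh = μ_k m g d
d = h/μ_k = 6.3/0.26 = 24.23 m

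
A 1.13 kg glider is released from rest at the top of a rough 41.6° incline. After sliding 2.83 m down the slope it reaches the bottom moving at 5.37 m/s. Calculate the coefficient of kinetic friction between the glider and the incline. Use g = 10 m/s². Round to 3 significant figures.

μ_k = 0.207

mgh = ½mv² + μ_k (mg cosθ) L, with h = L sinθ
mgL sinθ = 21.232 J; ½mv² = 16.293 J
W_f = 21.232 − 16.293 = 4.939 J
μ_k = W_f/(mg cosθ · L) = 4.939/(8.450 × 2.83) = 0.2065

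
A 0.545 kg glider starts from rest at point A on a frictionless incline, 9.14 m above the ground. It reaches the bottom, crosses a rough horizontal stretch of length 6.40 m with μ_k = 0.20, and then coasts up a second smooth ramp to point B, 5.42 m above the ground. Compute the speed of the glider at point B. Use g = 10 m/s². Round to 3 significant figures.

Energy at A: mgh₁ = (0.545)(10)(9.14) = 49.813 J
Friction loss: W_f = μ_k mg d = 6.976 J
At B: ½mv² + mgh₂ = mgh₁ − W_f
½mv² = 49.813 − 6.976 − 29.539 = 13.298 J
v = √(2 × 13.298/0.545) = 6.986 m/s

v = 6.99 m/s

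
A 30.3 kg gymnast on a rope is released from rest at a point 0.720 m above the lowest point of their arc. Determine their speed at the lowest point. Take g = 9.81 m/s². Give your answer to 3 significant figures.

Energy conservation between the two points: mgh = ½mv²
The mass cancels from both sides.
v = √(2gh) = √(2 × 9.81 × 0.720) = √14.126 = 3.759 m/s

v = 3.76 m/s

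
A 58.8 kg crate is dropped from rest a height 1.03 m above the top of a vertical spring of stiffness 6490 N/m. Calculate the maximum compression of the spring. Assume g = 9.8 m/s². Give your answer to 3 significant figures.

Let x be the compression. The total drop is H + x, and the crate is instantaneously at rest at max compression, so energy conservation gives:
mg(H + x) = ½kx²
½(6490)x² − (58.8)(9.8)x − (58.8)(9.8)(1.03) = 0
3245x² − 576.2x − 593.5 = 0
x = [576.2 + √(332053 + 7.7040e+06)]/(2 × 3245) = 0.5256 m

x = 0.526 m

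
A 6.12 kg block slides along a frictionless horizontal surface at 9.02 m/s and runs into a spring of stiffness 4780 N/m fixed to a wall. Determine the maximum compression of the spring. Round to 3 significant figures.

x = 0.323 m

Conservation of energy between contact and max compression: ½mv² = ½kx²
x = v√(m/k) = 9.02 × √(6.12/4780) = 0.3228 m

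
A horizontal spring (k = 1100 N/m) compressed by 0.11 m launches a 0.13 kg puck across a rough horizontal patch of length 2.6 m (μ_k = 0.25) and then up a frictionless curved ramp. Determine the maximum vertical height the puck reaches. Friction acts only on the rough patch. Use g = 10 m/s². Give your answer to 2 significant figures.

Spring energy: E₀ = ½kx² = ½(1100)(0.11)² = 6.6550 J
Friction: W_f = μ_k mg d = (0.25)(0.13)(10)(2.6) = 0.8450 J
Energy at base of ramp: E = 6.6550 − 0.8450 = 5.8100 J
At max height all remaining energy is PE: mgh = E ⇒ h = E/(mg) = 5.8100/(0.13 × 10) = 4.469 m

h = 4.5 m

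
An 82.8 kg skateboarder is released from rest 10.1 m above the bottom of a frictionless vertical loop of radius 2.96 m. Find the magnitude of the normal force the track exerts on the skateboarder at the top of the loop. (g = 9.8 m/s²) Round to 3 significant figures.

Energy from release to top (height 2r): mgh = ½mv_top² + mg(2r)
v_top² = 2g(h − 2r) = 2(9.8)(10.1 − 5.920) = 81.928 m²/s²
At the top, both N and weight point toward the centre: N + mg = mv_top²/r
N = m(v_top²/r − g) = 82.8(81.928/2.96 − 9.8) = 1480 N

N = 1480 N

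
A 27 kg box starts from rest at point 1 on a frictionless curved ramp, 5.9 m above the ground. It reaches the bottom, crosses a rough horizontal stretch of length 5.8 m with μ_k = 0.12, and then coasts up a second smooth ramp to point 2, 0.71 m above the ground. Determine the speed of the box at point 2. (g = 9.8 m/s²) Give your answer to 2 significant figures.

v = 9.4 m/s

Energy at 1: mgh₁ = (27)(9.8)(5.9) = 1561.1 J
Friction loss: W_f = μ_k mg d = 184.2 J
At 2: ½mv² + mgh₂ = mgh₁ − W_f
½mv² = 1561.1 − 184.2 − 187.87 = 1189.1 J
v = √(2 × 1189.1/27) = 9.385 m/s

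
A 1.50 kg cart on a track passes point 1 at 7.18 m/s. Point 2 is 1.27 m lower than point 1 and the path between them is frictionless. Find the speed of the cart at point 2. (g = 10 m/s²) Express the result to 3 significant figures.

v = 8.77 m/s

Mechanical energy is conserved (no friction): ½mv₀² + mgh = ½mv²
v² = v₀² + 2gh = (7.18)² + 2(10)(1.27) = 76.952
v = √76.952 = 8.772 m/s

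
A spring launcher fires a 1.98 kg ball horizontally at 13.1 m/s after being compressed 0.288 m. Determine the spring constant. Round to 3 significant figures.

k = 4100 N/m

Spring PE at full compression equals KE at release: ½kx² = ½mv²
k = mv²/x² = (1.98)(13.1)²/(0.288)² = 4097 N/m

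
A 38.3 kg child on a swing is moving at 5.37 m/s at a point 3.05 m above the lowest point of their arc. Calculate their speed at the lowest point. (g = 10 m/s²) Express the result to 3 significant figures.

Equating total energy at the two states: ½mv₀² + mgh = ½mv²
v² = v₀² + 2gh = (5.37)² + 2(10)(3.05) = 89.837
v = √89.837 = 9.478 m/s

v = 9.48 m/s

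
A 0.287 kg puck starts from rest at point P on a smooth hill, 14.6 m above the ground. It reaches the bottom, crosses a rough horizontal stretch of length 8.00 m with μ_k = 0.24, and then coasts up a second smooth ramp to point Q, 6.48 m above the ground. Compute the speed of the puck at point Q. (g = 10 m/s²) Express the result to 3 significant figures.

Energy at P: mgh₁ = (0.287)(10)(14.6) = 41.902 J
Friction loss: W_f = μ_k mg d = 5.510 J
At Q: ½mv² + mgh₂ = mgh₁ − W_f
½mv² = 41.902 − 5.510 − 18.598 = 17.794 J
v = √(2 × 17.794/0.287) = 11.14 m/s

v = 11.1 m/s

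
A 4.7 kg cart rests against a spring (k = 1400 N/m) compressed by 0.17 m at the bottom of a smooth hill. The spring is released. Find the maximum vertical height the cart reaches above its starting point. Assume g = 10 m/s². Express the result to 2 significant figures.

h = 0.43 m

Energy conservation from release to the highest point: ½kx² = mgh
h = kx²/(2mg) = (1400)(0.17)²/(2 × 4.7 × 10) = 0.4304 m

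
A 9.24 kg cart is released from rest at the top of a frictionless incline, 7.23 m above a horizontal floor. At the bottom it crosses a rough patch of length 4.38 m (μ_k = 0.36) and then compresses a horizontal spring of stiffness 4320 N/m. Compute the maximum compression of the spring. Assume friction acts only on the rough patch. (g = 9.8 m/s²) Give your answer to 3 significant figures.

x = 0.487 m

Initial energy: E₁ = mgh = (9.24)(9.8)(7.23) = 654.69 J
Friction removes W_f = μ_k mg d = (0.36)(9.24)(9.8)(4.38) = 142.8 J
Energy reaching the spring: E = 654.69 − 142.8 = 511.91 J
At max compression ½kx² = E ⇒ x = √(2E/k) = √(2 × 511.91/4320) = 0.4868 m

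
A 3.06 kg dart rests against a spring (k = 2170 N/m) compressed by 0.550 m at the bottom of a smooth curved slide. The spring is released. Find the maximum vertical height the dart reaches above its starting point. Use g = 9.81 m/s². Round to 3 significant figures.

All spring PE becomes gravitational PE at the highest point: ½kx² = mgh
h = kx²/(2mg) = (2170)(0.550)²/(2 × 3.06 × 9.81) = 10.93 m

h = 10.9 m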